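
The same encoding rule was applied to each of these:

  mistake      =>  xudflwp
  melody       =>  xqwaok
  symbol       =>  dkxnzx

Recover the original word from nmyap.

Shifts by position in mistake: pos 0: m→x (+11), pos 1: i→u (+12), pos 2: s→d (+11), pos 3: t→f (+12) — repeating every 2. The shifts repeat in a cycle of length 2: positions 0,1,… shift by +11, +12, then the pattern repeats.
Undoing it on nmyap: n−11=c, m−12=a, y−11=n, a−12=o, p−11=e.

canoe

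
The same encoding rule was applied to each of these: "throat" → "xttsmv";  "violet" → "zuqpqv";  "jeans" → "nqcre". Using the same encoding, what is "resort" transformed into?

Shifts by position in throat: pos 0: t→x (+4), pos 1: h→t (+12), pos 2: r→t (+2), pos 3: o→s (+4), pos 4: a→m (+12), pos 5: t→v (+2) — repeating every 3. A repeating key of period 3 is used — shifts +4, +12, +2 over and over.
For resort: r+4=v, e+12=q, s+2=u, o+4=s, r+12=d, t+2=v.

vqusdv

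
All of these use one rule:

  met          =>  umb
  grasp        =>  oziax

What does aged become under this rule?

This is a Caesar cipher with shift 8.
On aged: a+8=i, g+8=o, e+8=m, d+8=l.

ioml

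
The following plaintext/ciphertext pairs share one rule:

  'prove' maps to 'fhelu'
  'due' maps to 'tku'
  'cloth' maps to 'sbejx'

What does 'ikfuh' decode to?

super

Compare letters: p→f is +16, r→h is +16, o→e is +16 — a constant shift. This is a Caesar cipher with shift 16.
Reversing it on ikfuh: i−16=s, k−16=u, f−16=p, u−16=e, h−16=r.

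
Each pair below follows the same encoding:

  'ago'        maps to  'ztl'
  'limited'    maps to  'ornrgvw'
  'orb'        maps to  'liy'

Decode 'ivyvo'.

Each pair mirrors across the alphabet (a↔z, g↔t, o↔l): positions sum to 25. Letters are reflected about the middle of the alphabet (position → 25−position): Atbash.
Undoing it on ivyvo: i↔r, v↔e, y↔b, v↔e, o↔l.

rebel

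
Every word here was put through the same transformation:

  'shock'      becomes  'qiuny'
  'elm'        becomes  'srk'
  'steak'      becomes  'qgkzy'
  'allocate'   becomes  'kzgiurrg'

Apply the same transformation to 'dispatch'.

The output letters match the input read backwards, each shifted +6: shock reversed is kcohs. Read the word backwards and shift each letter +6.
On dispatch: reverse → hctapsid; then shift: h+6=n, c+6=i, t+6=z, a+6=g, p+6=v, s+6=y, i+6=o, d+6=j.

nizgvyoj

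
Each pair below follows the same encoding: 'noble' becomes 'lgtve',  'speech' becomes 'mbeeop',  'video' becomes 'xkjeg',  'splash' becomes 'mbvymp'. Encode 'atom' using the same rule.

n(13)→l(11) and o(14)→g(6) fit y≡21x+24 (mod 26); the inverse of 21 mod 26 is 5. Treating letters as 0–25, the rule is x ↦ 21x + 24 (mod 26).
Applying it to atom: a(0)→21·0+24≡24=y; t(19)→21·19+24≡7=h; o(14)→21·14+24≡6=g; m(12)→21·12+24≡16=q (all mod 26).

yhgq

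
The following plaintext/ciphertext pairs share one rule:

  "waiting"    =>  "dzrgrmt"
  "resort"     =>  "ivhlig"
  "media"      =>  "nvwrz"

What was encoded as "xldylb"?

Each pair mirrors across the alphabet (w↔d, a↔z, i↔r): positions sum to 25. Each letter is replaced by its mirror in the alphabet: a↔z, b↔y, c↔x, and so on (the Atbash cipher).
Undoing it on xldylb: x↔c, l↔o, d↔w, y↔b, l↔o, b↔y.

cowboy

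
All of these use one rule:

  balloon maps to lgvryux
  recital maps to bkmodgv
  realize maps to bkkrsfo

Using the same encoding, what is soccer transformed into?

Shifts by position in balloon: pos 0: b→l (+10), pos 1: a→g (+6), pos 2: l→v (+10), pos 3: l→r (+6) — repeating every 2. It's a Vigenère-style cipher with numeric key [10,6]: position i shifts by key[i mod 2].
For soccer: s+10=c, o+6=u, c+10=m, c+6=i, e+10=o, r+6=x.

cumiox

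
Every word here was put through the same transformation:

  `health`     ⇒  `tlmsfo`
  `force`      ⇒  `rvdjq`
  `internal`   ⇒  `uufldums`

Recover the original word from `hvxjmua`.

volcano

The shifts repeat in a cycle of length 2: positions 0,1,… shift by +12, +7, then the pattern repeats.
Reversing it on hvxjmua: h−12=v, v−7=o, x−12=l, j−7=c, m−12=a, u−7=n, a−12=o.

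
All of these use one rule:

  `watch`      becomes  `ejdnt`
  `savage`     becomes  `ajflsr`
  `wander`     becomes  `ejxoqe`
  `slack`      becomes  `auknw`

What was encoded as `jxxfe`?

bonus

In watch: w→e is +8, a→j is +9, t→d is +10, c→n is +11 — the shift increases by 1 each position. The shift increases by 1 at each position, starting from +8: 8, 9, 10, ….
Decoding jxxfe: j−8=b, x−9=o, x−10=n, f−11=u, e−12=s.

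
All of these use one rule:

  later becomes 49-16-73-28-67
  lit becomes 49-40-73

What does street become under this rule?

l(#12)→49 and a(#1)→16: differences scale by 3, so n = 3·pos + 13. Each letter becomes 3×(its alphabet position, a=1..z=26) + 13.
On street: s=19→70, t=20→73, r=18→67, e=5→28, e=5→28, t=20→73.

70-73-67-28-28-73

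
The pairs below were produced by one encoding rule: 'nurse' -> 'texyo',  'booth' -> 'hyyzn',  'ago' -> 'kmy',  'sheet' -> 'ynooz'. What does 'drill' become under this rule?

jxsrr

The rule splits by letter class: vowels +10, consonants +6.
On drill: d(cons)+6=j, r(cons)+6=x, i(vowel)+10=s, l(cons)+6=r, l(cons)+6=r.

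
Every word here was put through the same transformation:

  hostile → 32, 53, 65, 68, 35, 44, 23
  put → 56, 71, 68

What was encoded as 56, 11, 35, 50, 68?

paint

h(#8)→32 and o(#15)→53: differences scale by 3, so n = 3·pos + 8. The formula is n = 3×(alphabet index, a=1) + 8.
Reversing it on 56, 11, 35, 50, 68: 56→(56−8)÷3=16=p, 11→(11−8)÷3=1=a, 35→(35−8)÷3=9=i, 50→(50−8)÷3=14=n, 68→(68−8)÷3=20=t.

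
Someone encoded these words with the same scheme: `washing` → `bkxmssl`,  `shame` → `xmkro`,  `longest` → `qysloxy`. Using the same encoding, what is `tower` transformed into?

yybow

Two shifts are in play — +10 for a/e/i/o/u, +5 for every other letter.
Applying it to tower: t(cons)+5=y, o(vowel)+10=y, w(cons)+5=b, e(vowel)+10=o, r(cons)+5=w.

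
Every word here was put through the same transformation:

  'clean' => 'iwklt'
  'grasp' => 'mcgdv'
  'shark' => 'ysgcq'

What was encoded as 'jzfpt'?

Shifts by position in clean: pos 0: c→i (+6), pos 1: l→w (+11), pos 2: e→k (+6), pos 3: a→l (+11) — repeating every 2. It's a Vigenère-style cipher with numeric key [6,11]: position i shifts by key[i mod 2].
Decoding jzfpt: j−6=d, z−11=o, f−6=z, p−11=e, t−6=n.

dozen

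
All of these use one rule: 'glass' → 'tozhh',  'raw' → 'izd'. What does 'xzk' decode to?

cap

Letters are reflected about the middle of the alphabet (position → 25−position): Atbash.
Decoding xzk: x↔c, z↔a, k↔p.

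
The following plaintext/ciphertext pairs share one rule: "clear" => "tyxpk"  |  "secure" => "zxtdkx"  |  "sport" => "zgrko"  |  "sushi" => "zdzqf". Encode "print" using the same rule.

gkfco

c(2)→t(19) and l(11)→y(24) fit y≡15x+15 (mod 26); the inverse of 15 mod 26 is 7. Each letter's alphabet position (a=0..z=25) is mapped through 15·x+15 mod 26 — an affine cipher.
Applying it to print: p(15)→15·15+15≡6=g; r(17)→15·17+15≡10=k; i(8)→15·8+15≡5=f; n(13)→15·13+15≡2=c; t(19)→15·19+15≡14=o (all mod 26).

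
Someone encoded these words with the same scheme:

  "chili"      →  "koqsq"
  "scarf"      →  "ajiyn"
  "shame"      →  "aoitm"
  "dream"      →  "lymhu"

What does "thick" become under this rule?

boqjs

Shifts by position in chili: pos 0: c→k (+8), pos 1: h→o (+7), pos 2: i→q (+8), pos 3: l→s (+7) — repeating every 2. It's a Vigenère-style cipher with numeric key [8,7]: position i shifts by key[i mod 2].
For thick: t+8=b, h+7=o, i+8=q, c+7=j, k+8=s.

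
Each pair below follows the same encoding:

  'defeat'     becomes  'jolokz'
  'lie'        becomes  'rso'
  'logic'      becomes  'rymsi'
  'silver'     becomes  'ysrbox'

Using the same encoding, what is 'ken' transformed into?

The shift depends on letter class: consonant d→j is +6, but vowel e→o is +10. Vowels shift forward by 10 and consonants shift forward by 6.
For ken: k(cons)+6=q, e(vowel)+10=o, n(cons)+6=t.

qot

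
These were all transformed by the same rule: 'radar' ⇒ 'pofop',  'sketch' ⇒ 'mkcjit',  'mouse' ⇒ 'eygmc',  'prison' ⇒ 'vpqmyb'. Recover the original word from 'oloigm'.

Each letter's alphabet position (a=0..z=25) is mapped through 23·x+14 mod 26 — an affine cipher.
Decoding oloigm: o(14)→17·(14−14)≡0=a; l(11)→17·(11−14)≡1=b; o(14)→17·(14−14)≡0=a; i(8)→17·(8−14)≡2=c; g(6)→17·(6−14)≡20=u; m(12)→17·(12−14)≡18=s (all mod 26).

abacus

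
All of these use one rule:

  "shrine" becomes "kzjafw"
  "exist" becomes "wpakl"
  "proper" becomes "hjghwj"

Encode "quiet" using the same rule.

imawl

Compare letters: s→k is +18, h→z is +18, r→j is +18 — a constant shift. Each letter is shifted forward by 18 in the alphabet (a Caesar shift of +18).
Applying it to quiet: q+18=i, u+18=m, i+18=a, e+18=w, t+18=l.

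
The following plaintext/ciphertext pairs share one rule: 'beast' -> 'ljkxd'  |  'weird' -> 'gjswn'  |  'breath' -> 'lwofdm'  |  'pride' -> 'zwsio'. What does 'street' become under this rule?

cybjoy

Shifts by position in beast: pos 0: b→l (+10), pos 1: e→j (+5), pos 2: a→k (+10), pos 3: s→x (+5) — repeating every 2. The shifts repeat in a cycle of length 2: positions 0,1,… shift by +10, +5, then the pattern repeats.
Applying it to street: s+10=c, t+5=y, r+10=b, e+5=j, e+10=o, t+5=y.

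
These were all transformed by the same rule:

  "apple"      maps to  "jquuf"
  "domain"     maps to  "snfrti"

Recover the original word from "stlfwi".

The output letters match the input read backwards, each shifted +5: apple reversed is elppa. Read the word backwards and shift each letter +5.
Decoding stlfwi: shift back: s−5=n, t−5=o, l−5=g, f−5=a, w−5=r, i−5=d → nogard; then reverse → dragon.

dragon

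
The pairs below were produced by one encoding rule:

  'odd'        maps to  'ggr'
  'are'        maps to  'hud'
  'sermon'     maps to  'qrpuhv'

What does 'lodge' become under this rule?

The output letters match the input read backwards, each shifted +3: odd reversed is ddo. Read the word backwards and shift each letter +3.
Applying it to lodge: reverse → egdol; then shift: e+3=h, g+3=j, d+3=g, o+3=r, l+3=o.

hjgro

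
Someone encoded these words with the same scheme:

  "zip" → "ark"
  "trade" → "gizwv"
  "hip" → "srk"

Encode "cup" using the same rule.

Each pair mirrors across the alphabet (z↔a, i↔r, p↔k): positions sum to 25. Letters are reflected about the middle of the alphabet (position → 25−position): Atbash.
Applying it to cup: c↔x, u↔f, p↔k.

xfk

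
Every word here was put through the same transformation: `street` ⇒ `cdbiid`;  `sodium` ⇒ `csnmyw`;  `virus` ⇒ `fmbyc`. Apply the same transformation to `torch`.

dsbmr

The shift depends on letter class: consonant s→c is +10, but vowel e→i is +4. The rule splits by letter class: vowels +4, consonants +10.
On torch: t(cons)+10=d, o(vowel)+4=s, r(cons)+10=b, c(cons)+10=m, h(cons)+10=r.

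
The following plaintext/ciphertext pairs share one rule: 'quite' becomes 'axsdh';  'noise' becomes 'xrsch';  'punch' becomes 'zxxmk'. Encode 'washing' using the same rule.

The shifts repeat in a cycle of length 3: positions 0,1,… shift by +10, +3, +10, then the pattern repeats.
Applying it to washing: w+10=g, a+3=d, s+10=c, h+10=r, i+3=l, n+10=x, g+10=q.

gdcrlxq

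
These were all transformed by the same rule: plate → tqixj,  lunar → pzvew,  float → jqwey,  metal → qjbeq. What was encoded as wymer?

steam

The shifts repeat in a cycle of length 3: positions 0,1,… shift by +4, +5, +8, then the pattern repeats.
Decoding wymer: w−4=s, y−5=t, m−8=e, e−4=a, r−5=m.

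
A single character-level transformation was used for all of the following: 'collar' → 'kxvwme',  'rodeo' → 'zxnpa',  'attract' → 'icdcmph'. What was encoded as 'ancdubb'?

session

In collar: c→k is +8, o→x is +9, l→v is +10, l→w is +11 — the shift increases by 1 each position. The shift increases by 1 at each position, starting from +8: 8, 9, 10, ….
Undoing it on ancdubb: a−8=s, n−9=e, c−10=s, d−11=s, u−12=i, b−13=o, b−14=n.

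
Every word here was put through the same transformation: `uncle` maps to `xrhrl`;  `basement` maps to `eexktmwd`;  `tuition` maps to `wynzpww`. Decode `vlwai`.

shrub

In uncle: u→x is +3, n→r is +4, c→h is +5, l→r is +6 — the shift increases by 1 each position. Letter i (0-indexed) is shifted by i+3, so successive shifts are 3, 4, 5, ….
Reversing it on vlwai: v−3=s, l−4=h, w−5=r, a−6=u, i−7=b.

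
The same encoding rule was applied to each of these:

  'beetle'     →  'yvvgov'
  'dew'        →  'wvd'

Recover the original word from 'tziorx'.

Each pair mirrors across the alphabet (b↔y, e↔v, e↔v): positions sum to 25. This is the alphabet-reversal cipher (Atbash): a becomes z, b becomes y, etc.
Undoing it on tziorx: t↔g, z↔a, i↔r, o↔l, r↔i, x↔c.

garlic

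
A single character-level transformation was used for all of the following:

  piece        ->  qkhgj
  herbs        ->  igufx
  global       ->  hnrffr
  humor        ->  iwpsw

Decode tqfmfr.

social

In piece: p→q is +1, i→k is +2, e→h is +3, c→g is +4 — the shift increases by 1 each position. The shift increases by 1 at each position, starting from +1: 1, 2, 3, ….
Decoding tqfmfr: t−1=s, q−2=o, f−3=c, m−4=i, f−5=a, r−6=l.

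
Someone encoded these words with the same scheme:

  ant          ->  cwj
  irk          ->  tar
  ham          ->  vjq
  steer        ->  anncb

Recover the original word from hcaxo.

forty

The output letters match the input read backwards, each shifted +9: ant reversed is tna. Read the word backwards and shift each letter +9.
Undoing it on hcaxo: shift back: h−9=y, c−9=t, a−9=r, x−9=o, o−9=f → ytrof; then reverse → forty.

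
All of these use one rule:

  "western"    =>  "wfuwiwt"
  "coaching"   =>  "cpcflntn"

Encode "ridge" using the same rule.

rjfji

In western: w→w is +0, e→f is +1, s→u is +2, t→w is +3 — the shift increases by 1 each position. Letter i (0-indexed) is shifted by i+0, so successive shifts are 0, 1, 2, ….
On ridge: r+0=r, i+1=j, d+2=f, g+3=j, e+4=i.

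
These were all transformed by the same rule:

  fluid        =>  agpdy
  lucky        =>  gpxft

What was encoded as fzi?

ken

Compare letters: f→a is +21, l→g is +21, u→p is +21 — a constant shift. This is a Caesar cipher with shift 21.
Undoing it on fzi: f−21=k, z−21=e, i−21=n.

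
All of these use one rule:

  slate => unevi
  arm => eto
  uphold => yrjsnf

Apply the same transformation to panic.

Vowels shift forward by 4 and consonants shift forward by 2.
Applying it to panic: p(cons)+2=r, a(vowel)+4=e, n(cons)+2=p, i(vowel)+4=m, c(cons)+2=e.

repme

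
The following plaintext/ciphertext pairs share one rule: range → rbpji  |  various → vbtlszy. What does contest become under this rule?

cppwixz

In range: r→r is +0, a→b is +1, n→p is +2, g→j is +3 — the shift increases by 1 each position. Letter i (0-indexed) is shifted by i+0, so successive shifts are 0, 1, 2, ….
On contest: c+0=c, o+1=p, n+2=p, t+3=w, e+4=i, s+5=x, t+6=z.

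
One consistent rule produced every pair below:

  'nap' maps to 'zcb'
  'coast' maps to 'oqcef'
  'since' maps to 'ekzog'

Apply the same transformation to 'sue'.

Vowels shift forward by 2 and consonants shift forward by 12.
For sue: s(cons)+12=e, u(vowel)+2=w, e(vowel)+2=g.

ewg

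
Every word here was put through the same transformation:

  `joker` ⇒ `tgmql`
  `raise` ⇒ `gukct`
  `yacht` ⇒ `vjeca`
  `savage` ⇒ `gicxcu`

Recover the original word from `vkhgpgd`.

benefit

The output letters match the input read backwards, each shifted +2: joker reversed is rekoj. Read the word backwards and shift each letter +2.
Undoing it on vkhgpgd: shift back: v−2=t, k−2=i, h−2=f, g−2=e, p−2=n, g−2=e, d−2=b → tifeneb; then reverse → benefit.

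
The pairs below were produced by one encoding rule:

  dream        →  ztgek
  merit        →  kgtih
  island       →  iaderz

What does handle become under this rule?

Each letter's alphabet position (a=0..z=25) is mapped through 7·x+4 mod 26 — an affine cipher.
On handle: h(7)→7·7+4≡1=b; a(0)→7·0+4≡4=e; n(13)→7·13+4≡17=r; d(3)→7·3+4≡25=z; l(11)→7·11+4≡3=d; e(4)→7·4+4≡6=g (all mod 26).

berzdg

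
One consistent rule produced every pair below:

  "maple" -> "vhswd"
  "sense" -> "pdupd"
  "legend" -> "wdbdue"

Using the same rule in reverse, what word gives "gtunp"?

m(12)→v(21) and a(0)→h(7) fit y≡25x+7 (mod 26); the inverse of 25 mod 26 is 25. This is an affine cipher: with a=0,…,z=25, each position x becomes (25x+7) mod 26.
Reversing it on gtunp: g(6)→25·(6−7)≡1=b; t(19)→25·(19−7)≡14=o; u(20)→25·(20−7)≡13=n; n(13)→25·(13−7)≡20=u; p(15)→25·(15−7)≡18=s (all mod 26).

bonus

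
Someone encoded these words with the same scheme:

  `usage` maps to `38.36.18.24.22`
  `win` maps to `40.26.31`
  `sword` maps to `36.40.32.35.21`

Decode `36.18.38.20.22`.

u is letter #21 and maps to 38: an offset of 17. Letters become their 1-based position plus 17 (so a→18, b→19, …).
Reversing it on 36.18.38.20.22: 36→(36−17)÷1=19=s, 18→(18−17)÷1=1=a, 38→(38−17)÷1=21=u, 20→(20−17)÷1=3=c, 22→(22−17)÷1=5=e.

sauce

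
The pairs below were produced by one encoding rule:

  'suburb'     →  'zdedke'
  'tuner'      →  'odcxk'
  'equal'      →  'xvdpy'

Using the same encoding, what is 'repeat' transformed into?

This is an affine cipher: with a=0,…,z=25, each position x becomes (15x+15) mod 26.
On repeat: r(17)→15·17+15≡10=k; e(4)→15·4+15≡23=x; p(15)→15·15+15≡6=g; e(4)→15·4+15≡23=x; a(0)→15·0+15≡15=p; t(19)→15·19+15≡14=o (all mod 26).

kxgxpo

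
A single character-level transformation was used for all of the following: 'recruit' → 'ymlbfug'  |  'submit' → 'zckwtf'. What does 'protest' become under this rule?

In recruit: r→y is +7, e→m is +8, c→l is +9, r→b is +10 — the shift increases by 1 each position. The shift increases by 1 at each position, starting from +7: 7, 8, 9, ….
Applying it to protest: p+7=w, r+8=z, o+9=x, t+10=d, e+11=p, s+12=e, t+13=g.

wzxdpeg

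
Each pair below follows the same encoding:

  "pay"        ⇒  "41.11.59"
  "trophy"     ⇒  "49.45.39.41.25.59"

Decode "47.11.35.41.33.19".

The formula is n = 2×(alphabet index, a=1) + 9.
Undoing it on 47.11.35.41.33.19: 47→(47−9)÷2=19=s, 11→(11−9)÷2=1=a, 35→(35−9)÷2=13=m, 41→(41−9)÷2=16=p, 33→(33−9)÷2=12=l, 19→(19−9)÷2=5=e.

sample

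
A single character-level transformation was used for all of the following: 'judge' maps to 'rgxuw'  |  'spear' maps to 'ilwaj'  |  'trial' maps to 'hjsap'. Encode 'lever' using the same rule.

j(9)→r(17) and u(20)→g(6) fit y≡25x+0 (mod 26); the inverse of 25 mod 26 is 25. Treating letters as 0–25, the rule is x ↦ 25x + 0 (mod 26).
On lever: l(11)→25·11+0≡15=p; e(4)→25·4+0≡22=w; v(21)→25·21+0≡5=f; e(4)→25·4+0≡22=w; r(17)→25·17+0≡9=j (all mod 26).

pwfwj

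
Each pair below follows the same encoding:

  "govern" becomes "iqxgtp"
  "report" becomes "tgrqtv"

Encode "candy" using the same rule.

Every letter moves 2 places later in the alphabet, wrapping around z→a.
Applying it to candy: c+2=e, a+2=c, n+2=p, d+2=f, y+2=a.

ecpfa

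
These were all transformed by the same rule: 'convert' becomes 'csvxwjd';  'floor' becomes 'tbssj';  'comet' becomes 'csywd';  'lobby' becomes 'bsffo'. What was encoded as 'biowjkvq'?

layering

This is an affine cipher: with a=0,…,z=25, each position x becomes (23x+8) mod 26.
Decoding biowjkvq: b(1)→17·(1−8)≡11=l; i(8)→17·(8−8)≡0=a; o(14)→17·(14−8)≡24=y; w(22)→17·(22−8)≡4=e; j(9)→17·(9−8)≡17=r; k(10)→17·(10−8)≡8=i; v(21)→17·(21−8)≡13=n; q(16)→17·(16−8)≡6=g (all mod 26).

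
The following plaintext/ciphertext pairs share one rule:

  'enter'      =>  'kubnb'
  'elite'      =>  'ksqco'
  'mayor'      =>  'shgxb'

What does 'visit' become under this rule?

bpard

Letter i (0-indexed) is shifted by i+6, so successive shifts are 6, 7, 8, ….
For visit: v+6=b, i+7=p, s+8=a, i+9=r, t+10=d.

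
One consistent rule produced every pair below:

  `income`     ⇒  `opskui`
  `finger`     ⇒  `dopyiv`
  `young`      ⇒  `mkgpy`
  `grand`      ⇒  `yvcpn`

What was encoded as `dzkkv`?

floor

Each letter's alphabet position (a=0..z=25) is mapped through 21·x+2 mod 26 — an affine cipher.
Reversing it on dzkkv: d(3)→5·(3−2)≡5=f; z(25)→5·(25−2)≡11=l; k(10)→5·(10−2)≡14=o; k(10)→5·(10−2)≡14=o; v(21)→5·(21−2)≡17=r (all mod 26).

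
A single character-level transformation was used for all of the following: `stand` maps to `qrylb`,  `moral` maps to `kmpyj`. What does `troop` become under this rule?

rpmmn

Compare letters: s→q is +24, t→r is +24, a→y is +24 — a constant shift. Every letter moves 24 places later in the alphabet, wrapping around z→a.
For troop: t+24=r, r+24=p, o+24=m, o+24=m, p+24=n.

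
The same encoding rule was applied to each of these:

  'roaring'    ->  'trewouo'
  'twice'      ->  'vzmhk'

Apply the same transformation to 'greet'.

iuijz

In roaring: r→t is +2, o→r is +3, a→e is +4, r→w is +5 — the shift increases by 1 each position. The shift increases by 1 at each position, starting from +2: 2, 3, 4, ….
On greet: g+2=i, r+3=u, e+4=i, e+5=j, t+6=z.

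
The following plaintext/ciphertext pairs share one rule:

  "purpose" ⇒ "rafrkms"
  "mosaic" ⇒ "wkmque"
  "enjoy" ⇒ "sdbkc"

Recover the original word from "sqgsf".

eager

Treating letters as 0–25, the rule is x ↦ 7x + 16 (mod 26).
Undoing it on sqgsf: s(18)→15·(18−16)≡4=e; q(16)→15·(16−16)≡0=a; g(6)→15·(6−16)≡6=g; s(18)→15·(18−16)≡4=e; f(5)→15·(5−16)≡17=r (all mod 26).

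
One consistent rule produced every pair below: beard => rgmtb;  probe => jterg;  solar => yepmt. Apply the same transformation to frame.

ltmug

Each letter's alphabet position (a=0..z=25) is mapped through 5·x+12 mod 26 — an affine cipher.
Applying it to frame: f(5)→5·5+12≡11=l; r(17)→5·17+12≡19=t; a(0)→5·0+12≡12=m; m(12)→5·12+12≡20=u; e(4)→5·4+12≡6=g (all mod 26).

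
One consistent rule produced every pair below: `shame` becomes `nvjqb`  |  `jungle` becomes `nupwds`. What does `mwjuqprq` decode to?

highland

The output letters match the input read backwards, each shifted +9: shame reversed is emahs. The word is reversed, then every letter is shifted forward by 9.
Reversing it on mwjuqprq: shift back: m−9=d, w−9=n, j−9=a, u−9=l, q−9=h, p−9=g, r−9=i, q−9=h → dnalhgih; then reverse → highland.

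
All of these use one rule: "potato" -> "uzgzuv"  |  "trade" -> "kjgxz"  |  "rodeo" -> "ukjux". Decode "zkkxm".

Read the word backwards and shift each letter +6.
Undoing it on zkkxm: shift back: z−6=t, k−6=e, k−6=e, x−6=r, m−6=g → teerg; then reverse → greet.

greet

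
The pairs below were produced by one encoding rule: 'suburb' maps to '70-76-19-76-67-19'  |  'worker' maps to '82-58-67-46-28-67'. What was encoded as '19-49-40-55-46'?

s(#19)→70 and u(#21)→76: differences scale by 3, so n = 3·pos + 13. With a=1..z=26, the number is 3·pos + 13.
Decoding 19-49-40-55-46: 19→(19−13)÷3=2=b, 49→(49−13)÷3=12=l, 40→(40−13)÷3=9=i, 55→(55−13)÷3=14=n, 46→(46−13)÷3=11=k.

blink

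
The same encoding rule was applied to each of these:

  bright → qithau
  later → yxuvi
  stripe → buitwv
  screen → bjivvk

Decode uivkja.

b(1)→q(16) and r(17)→i(8) fit y≡19x+23 (mod 26); the inverse of 19 mod 26 is 11. Treating letters as 0–25, the rule is x ↦ 19x + 23 (mod 26).
Reversing it on uivkja: u(20)→11·(20−23)≡19=t; i(8)→11·(8−23)≡17=r; v(21)→11·(21−23)≡4=e; k(10)→11·(10−23)≡13=n; j(9)→11·(9−23)≡2=c; a(0)→11·(0−23)≡7=h (all mod 26).

trench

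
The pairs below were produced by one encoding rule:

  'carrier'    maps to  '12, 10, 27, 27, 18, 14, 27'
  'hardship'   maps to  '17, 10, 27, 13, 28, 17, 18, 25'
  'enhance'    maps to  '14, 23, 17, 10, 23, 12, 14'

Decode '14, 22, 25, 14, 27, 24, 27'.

Letters become their 1-based position plus 9 (so a→10, b→11, …).
Decoding 14, 22, 25, 14, 27, 24, 27: 14→(14−9)÷1=5=e, 22→(22−9)÷1=13=m, 25→(25−9)÷1=16=p, 14→(14−9)÷1=5=e, 27→(27−9)÷1=18=r, 24→(24−9)÷1=15=o, 27→(27−9)÷1=18=r.

emperor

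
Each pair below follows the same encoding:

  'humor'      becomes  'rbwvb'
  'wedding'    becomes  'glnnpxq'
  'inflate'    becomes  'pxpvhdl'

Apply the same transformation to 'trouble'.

Two shifts are in play — +7 for a/e/i/o/u, +10 for every other letter.
For trouble: t(cons)+10=d, r(cons)+10=b, o(vowel)+7=v, u(vowel)+7=b, b(cons)+10=l, l(cons)+10=v, e(vowel)+7=l.

dbvblvl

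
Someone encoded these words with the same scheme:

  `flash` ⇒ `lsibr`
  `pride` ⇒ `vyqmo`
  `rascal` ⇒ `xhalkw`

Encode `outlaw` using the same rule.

ubbukh

In flash: f→l is +6, l→s is +7, a→i is +8, s→b is +9 — the shift increases by 1 each position. The shift increases by 1 at each position, starting from +6: 6, 7, 8, ….
On outlaw: o+6=u, u+7=b, t+8=b, l+9=u, a+10=k, w+11=h.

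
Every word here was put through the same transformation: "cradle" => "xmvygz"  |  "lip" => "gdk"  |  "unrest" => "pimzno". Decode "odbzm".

tiger

This is a Caesar cipher with shift 21.
Undoing it on odbzm: o−21=t, d−21=i, b−21=g, z−21=e, m−21=r.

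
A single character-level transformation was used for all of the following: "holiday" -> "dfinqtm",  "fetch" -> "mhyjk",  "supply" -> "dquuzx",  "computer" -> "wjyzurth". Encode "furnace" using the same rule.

The output letters match the input read backwards, each shifted +5: holiday reversed is yadiloh. Two steps: reverse the string, then apply a Caesar shift of +5.
Applying it to furnace: reverse → ecanruf; then shift: e+5=j, c+5=h, a+5=f, n+5=s, r+5=w, u+5=z, f+5=k.

jhfswzk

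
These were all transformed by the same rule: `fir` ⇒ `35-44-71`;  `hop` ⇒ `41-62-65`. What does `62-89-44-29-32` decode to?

oxide

With a=1..z=26, the number is 3·pos + 17.
Undoing it on 62-89-44-29-32: 62→(62−17)÷3=15=o, 89→(89−17)÷3=24=x, 44→(44−17)÷3=9=i, 29→(29−17)÷3=4=d, 32→(32−17)÷3=5=e.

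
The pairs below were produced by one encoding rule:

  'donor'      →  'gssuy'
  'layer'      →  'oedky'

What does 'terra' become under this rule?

The shift increases by 1 at each position, starting from +3: 3, 4, 5, ….
For terra: t+3=w, e+4=i, r+5=w, r+6=x, a+7=h.

wiwxh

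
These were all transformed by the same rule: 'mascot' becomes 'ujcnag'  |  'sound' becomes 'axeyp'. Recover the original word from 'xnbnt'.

Each letter shifts forward by (position + 8), i.e. 8, 9, 10, … — the shift grows by one for each successive letter.
Undoing it on xnbnt: x−8=p, n−9=e, b−10=r, n−11=c, t−12=h.

perch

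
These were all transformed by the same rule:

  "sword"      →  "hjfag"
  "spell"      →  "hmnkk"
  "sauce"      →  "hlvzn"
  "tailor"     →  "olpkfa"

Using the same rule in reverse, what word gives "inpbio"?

height

Treating letters as 0–25, the rule is x ↦ 7x + 11 (mod 26).
Decoding inpbio: i(8)→15·(8−11)≡7=h; n(13)→15·(13−11)≡4=e; p(15)→15·(15−11)≡8=i; b(1)→15·(1−11)≡6=g; i(8)→15·(8−11)≡7=h; o(14)→15·(14−11)≡19=t (all mod 26).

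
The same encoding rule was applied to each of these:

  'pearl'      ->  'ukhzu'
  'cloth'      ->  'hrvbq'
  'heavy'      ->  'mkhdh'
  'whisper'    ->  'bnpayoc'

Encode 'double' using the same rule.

In pearl: p→u is +5, e→k is +6, a→h is +7, r→z is +8 — the shift increases by 1 each position. Letter i (0-indexed) is shifted by i+5, so successive shifts are 5, 6, 7, ….
On double: d+5=i, o+6=u, u+7=b, b+8=j, l+9=u, e+10=o.

iubjuo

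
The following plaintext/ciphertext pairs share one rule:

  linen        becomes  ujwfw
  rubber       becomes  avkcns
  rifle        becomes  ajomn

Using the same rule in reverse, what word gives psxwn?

A repeating key of period 2 is used — shifts +9, +1 over and over.
Reversing it on psxwn: p−9=g, s−1=r, x−9=o, w−1=v, n−9=e.

grove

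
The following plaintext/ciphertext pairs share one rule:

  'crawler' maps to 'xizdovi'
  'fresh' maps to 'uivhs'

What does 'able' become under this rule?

zyov

Each pair mirrors across the alphabet (c↔x, r↔i, a↔z): positions sum to 25. This is the alphabet-reversal cipher (Atbash): a becomes z, b becomes y, etc.
Applying it to able: a↔z, b↔y, l↔o, e↔v.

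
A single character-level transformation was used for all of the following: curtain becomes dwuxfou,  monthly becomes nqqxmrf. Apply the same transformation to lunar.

mwqew

Letter i (0-indexed) is shifted by i+1, so successive shifts are 1, 2, 3, ….
Applying it to lunar: l+1=m, u+2=w, n+3=q, a+4=e, r+5=w.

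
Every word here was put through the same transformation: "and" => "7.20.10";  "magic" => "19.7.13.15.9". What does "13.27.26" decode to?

gut

a is letter #1 and maps to 7: an offset of 6. Each letter is replaced by its alphabet position (a=1..z=26) + 6.
Undoing it on 13.27.26: 13→(13−6)÷1=7=g, 27→(27−6)÷1=21=u, 26→(26−6)÷1=20=t.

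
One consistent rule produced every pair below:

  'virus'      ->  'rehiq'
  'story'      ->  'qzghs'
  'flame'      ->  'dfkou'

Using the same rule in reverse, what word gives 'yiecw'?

quick

v(21)→r(17) and i(8)→e(4) fit y≡9x+10 (mod 26); the inverse of 9 mod 26 is 3. This is an affine cipher: with a=0,…,z=25, each position x becomes (9x+10) mod 26.
Decoding yiecw: y(24)→3·(24−10)≡16=q; i(8)→3·(8−10)≡20=u; e(4)→3·(4−10)≡8=i; c(2)→3·(2−10)≡2=c; w(22)→3·(22−10)≡10=k (all mod 26).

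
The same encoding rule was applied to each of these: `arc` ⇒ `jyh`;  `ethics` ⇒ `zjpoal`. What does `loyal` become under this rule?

shfvs

Two steps: reverse the string, then apply a Caesar shift of +7.
On loyal: reverse → layol; then shift: l+7=s, a+7=h, y+7=f, o+7=v, l+7=s.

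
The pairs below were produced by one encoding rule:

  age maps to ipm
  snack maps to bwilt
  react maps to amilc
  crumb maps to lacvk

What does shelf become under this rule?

The shift depends on letter class: consonant g→p is +9, but vowel a→i is +8. Vowels shift forward by 8 and consonants shift forward by 9.
For shelf: s(cons)+9=b, h(cons)+9=q, e(vowel)+8=m, l(cons)+9=u, f(cons)+9=o.

bqmuo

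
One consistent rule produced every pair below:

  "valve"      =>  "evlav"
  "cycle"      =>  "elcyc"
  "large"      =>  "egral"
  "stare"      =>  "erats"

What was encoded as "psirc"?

The word is simply reversed.
Decoding psirc: then reverse → crisp.

crisp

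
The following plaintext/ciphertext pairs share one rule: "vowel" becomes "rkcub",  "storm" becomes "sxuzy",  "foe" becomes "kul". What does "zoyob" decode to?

visit

The output letters match the input read backwards, each shifted +6: vowel reversed is lewov. Read the word backwards and shift each letter +6.
Decoding zoyob: shift back: z−6=t, o−6=i, y−6=s, o−6=i, b−6=v → tisiv; then reverse → visit.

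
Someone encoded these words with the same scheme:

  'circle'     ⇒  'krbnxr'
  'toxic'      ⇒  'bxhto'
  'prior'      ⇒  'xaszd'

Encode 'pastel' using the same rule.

In circle: c→k is +8, i→r is +9, r→b is +10, c→n is +11 — the shift increases by 1 each position. Letter i (0-indexed) is shifted by i+8, so successive shifts are 8, 9, 10, ….
On pastel: p+8=x, a+9=j, s+10=c, t+11=e, e+12=q, l+13=y.

xjceqy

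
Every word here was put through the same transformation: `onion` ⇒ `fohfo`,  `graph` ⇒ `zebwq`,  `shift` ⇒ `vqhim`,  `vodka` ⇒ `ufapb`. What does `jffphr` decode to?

o(14)→f(5) and n(13)→o(14) fit y≡17x+1 (mod 26); the inverse of 17 mod 26 is 23. This is an affine cipher: with a=0,…,z=25, each position x becomes (17x+1) mod 26.
Decoding jffphr: j(9)→23·(9−1)≡2=c; f(5)→23·(5−1)≡14=o; f(5)→23·(5−1)≡14=o; p(15)→23·(15−1)≡10=k; h(7)→23·(7−1)≡8=i; r(17)→23·(17−1)≡4=e (all mod 26).

cookie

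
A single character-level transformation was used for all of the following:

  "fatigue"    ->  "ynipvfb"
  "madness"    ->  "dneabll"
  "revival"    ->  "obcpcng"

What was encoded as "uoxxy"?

f(5)→y(24) and a(0)→n(13) fit y≡23x+13 (mod 26); the inverse of 23 mod 26 is 17. Treating letters as 0–25, the rule is x ↦ 23x + 13 (mod 26).
Reversing it on uoxxy: u(20)→17·(20−13)≡15=p; o(14)→17·(14−13)≡17=r; x(23)→17·(23−13)≡14=o; x(23)→17·(23−13)≡14=o; y(24)→17·(24−13)≡5=f (all mod 26).

proof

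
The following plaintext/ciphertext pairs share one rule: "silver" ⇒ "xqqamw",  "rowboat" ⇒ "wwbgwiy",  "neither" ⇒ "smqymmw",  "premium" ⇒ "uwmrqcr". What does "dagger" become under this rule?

iillmw

The shift depends on letter class: consonant s→x is +5, but vowel i→q is +8. The rule splits by letter class: vowels +8, consonants +5.
For dagger: d(cons)+5=i, a(vowel)+8=i, g(cons)+5=l, g(cons)+5=l, e(vowel)+8=m, r(cons)+5=w.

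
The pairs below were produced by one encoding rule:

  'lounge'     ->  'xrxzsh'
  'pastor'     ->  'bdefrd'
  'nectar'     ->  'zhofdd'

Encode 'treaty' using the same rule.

Two shifts are in play — +3 for a/e/i/o/u, +12 for every other letter.
On treaty: t(cons)+12=f, r(cons)+12=d, e(vowel)+3=h, a(vowel)+3=d, t(cons)+12=f, y(cons)+12=k.

fdhdfk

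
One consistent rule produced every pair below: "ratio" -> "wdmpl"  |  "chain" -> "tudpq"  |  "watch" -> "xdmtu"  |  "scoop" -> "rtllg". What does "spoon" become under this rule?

Each letter's alphabet position (a=0..z=25) is mapped through 21·x+3 mod 26 — an affine cipher.
On spoon: s(18)→21·18+3≡17=r; p(15)→21·15+3≡6=g; o(14)→21·14+3≡11=l; o(14)→21·14+3≡11=l; n(13)→21·13+3≡16=q (all mod 26).

rgllq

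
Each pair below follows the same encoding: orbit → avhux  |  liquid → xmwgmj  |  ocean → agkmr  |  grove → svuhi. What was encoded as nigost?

Shifts by position in orbit: pos 0: o→a (+12), pos 1: r→v (+4), pos 2: b→h (+6), pos 3: i→u (+12), pos 4: t→x (+4) — repeating every 3. The shifts repeat in a cycle of length 3: positions 0,1,… shift by +12, +4, +6, then the pattern repeats.
Reversing it on nigost: n−12=b, i−4=e, g−6=a, o−12=c, s−4=o, t−6=n.

beacon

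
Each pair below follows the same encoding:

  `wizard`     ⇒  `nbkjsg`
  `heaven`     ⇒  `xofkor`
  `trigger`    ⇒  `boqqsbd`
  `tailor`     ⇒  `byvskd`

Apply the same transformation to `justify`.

Two steps: reverse the string, then apply a Caesar shift of +10.
For justify: reverse → yfitsuj; then shift: y+10=i, f+10=p, i+10=s, t+10=d, s+10=c, u+10=e, j+10=t.

ipsdcet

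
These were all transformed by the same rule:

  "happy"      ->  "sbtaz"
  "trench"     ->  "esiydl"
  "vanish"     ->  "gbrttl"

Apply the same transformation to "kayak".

vbcll

Shifts by position in happy: pos 0: h→s (+11), pos 1: a→b (+1), pos 2: p→t (+4), pos 3: p→a (+11), pos 4: y→z (+1) — repeating every 3. A repeating key of period 3 is used — shifts +11, +1, +4 over and over.
For kayak: k+11=v, a+1=b, y+4=c, a+11=l, k+1=l.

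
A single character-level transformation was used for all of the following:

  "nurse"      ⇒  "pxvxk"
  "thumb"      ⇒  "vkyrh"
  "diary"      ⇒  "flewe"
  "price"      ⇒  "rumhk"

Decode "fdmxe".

daisy

The shift increases by 1 at each position, starting from +2: 2, 3, 4, ….
Reversing it on fdmxe: f−2=d, d−3=a, m−4=i, x−5=s, e−6=y.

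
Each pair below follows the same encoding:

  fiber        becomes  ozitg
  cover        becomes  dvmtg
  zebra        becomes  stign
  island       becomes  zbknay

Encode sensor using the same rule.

btabvg

f(5)→o(14) and i(8)→z(25) fit y≡21x+13 (mod 26); the inverse of 21 mod 26 is 5. This is an affine cipher: with a=0,…,z=25, each position x becomes (21x+13) mod 26.
For sensor: s(18)→21·18+13≡1=b; e(4)→21·4+13≡19=t; n(13)→21·13+13≡0=a; s(18)→21·18+13≡1=b; o(14)→21·14+13≡21=v; r(17)→21·17+13≡6=g (all mod 26).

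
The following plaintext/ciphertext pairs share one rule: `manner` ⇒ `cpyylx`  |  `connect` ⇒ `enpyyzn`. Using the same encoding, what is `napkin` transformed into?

ytvaly

The output letters match the input read backwards, each shifted +11: manner reversed is rennam. Two steps: reverse the string, then apply a Caesar shift of +11.
Applying it to napkin: reverse → nikpan; then shift: n+11=y, i+11=t, k+11=v, p+11=a, a+11=l, n+11=y.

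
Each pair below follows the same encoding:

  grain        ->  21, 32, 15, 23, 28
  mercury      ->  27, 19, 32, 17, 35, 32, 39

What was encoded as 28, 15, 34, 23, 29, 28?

nation

g is letter #7 and maps to 21: an offset of 14. The number is (letter's place in the alphabet, a=1) + 14.
Undoing it on 28, 15, 34, 23, 29, 28: 28→(28−14)÷1=14=n, 15→(15−14)÷1=1=a, 34→(34−14)÷1=20=t, 23→(23−14)÷1=9=i, 29→(29−14)÷1=15=o, 28→(28−14)÷1=14=n.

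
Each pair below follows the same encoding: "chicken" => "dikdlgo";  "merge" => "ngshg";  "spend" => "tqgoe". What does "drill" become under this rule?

The shift depends on letter class: consonant c→d is +1, but vowel i→k is +2. Vowels shift forward by 2 and consonants shift forward by 1.
On drill: d(cons)+1=e, r(cons)+1=s, i(vowel)+2=k, l(cons)+1=m, l(cons)+1=m.

eskmm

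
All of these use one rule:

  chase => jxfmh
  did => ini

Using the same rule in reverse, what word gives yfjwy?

The output letters match the input read backwards, each shifted +5: chase reversed is esahc. Two steps: reverse the string, then apply a Caesar shift of +5.
Decoding yfjwy: shift back: y−5=t, f−5=a, j−5=e, w−5=r, y−5=t → taert; then reverse → treat.

treat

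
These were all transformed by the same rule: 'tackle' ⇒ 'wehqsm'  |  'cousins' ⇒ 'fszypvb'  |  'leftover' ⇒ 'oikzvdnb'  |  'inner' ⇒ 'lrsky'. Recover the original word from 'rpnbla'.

olives

In tackle: t→w is +3, a→e is +4, c→h is +5, k→q is +6 — the shift increases by 1 each position. Letter i (0-indexed) is shifted by i+3, so successive shifts are 3, 4, 5, ….
Undoing it on rpnbla: r−3=o, p−4=l, n−5=i, b−6=v, l−7=e, a−8=s.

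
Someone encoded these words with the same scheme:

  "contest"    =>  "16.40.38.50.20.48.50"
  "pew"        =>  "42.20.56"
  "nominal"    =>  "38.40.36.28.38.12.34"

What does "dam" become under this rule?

c(#3)→16 and o(#15)→40: differences scale by 2, so n = 2·pos + 10. The formula is n = 2×(alphabet index, a=1) + 10.
Applying it to dam: d=4→18, a=1→12, m=13→36.

18.12.36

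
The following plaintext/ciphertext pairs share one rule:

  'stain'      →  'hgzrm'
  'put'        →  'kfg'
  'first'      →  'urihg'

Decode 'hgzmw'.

stand

Each letter is replaced by its mirror in the alphabet: a↔z, b↔y, c↔x, and so on (the Atbash cipher).
Decoding hgzmw: h↔s, g↔t, z↔a, m↔n, w↔d.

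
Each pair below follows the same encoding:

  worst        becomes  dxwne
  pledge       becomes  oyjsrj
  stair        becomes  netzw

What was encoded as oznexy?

Each letter's alphabet position (a=0..z=25) is mapped through 17·x+19 mod 26 — an affine cipher.
Decoding oznexy: o(14)→23·(14−19)≡15=p; z(25)→23·(25−19)≡8=i; n(13)→23·(13−19)≡18=s; e(4)→23·(4−19)≡19=t; x(23)→23·(23−19)≡14=o; y(24)→23·(24−19)≡11=l (all mod 26).

pistol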